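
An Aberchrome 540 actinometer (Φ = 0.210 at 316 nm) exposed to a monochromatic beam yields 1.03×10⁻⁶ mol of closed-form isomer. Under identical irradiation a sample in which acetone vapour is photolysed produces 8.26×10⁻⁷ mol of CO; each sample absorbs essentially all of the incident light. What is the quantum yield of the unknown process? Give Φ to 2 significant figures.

Φ = 0.17

Photons absorbed by the actinometer: 1.03×10⁻⁶ / 0.210 = 4.905×10⁻⁶ mol.
Φ(unknown) = 8.26×10⁻⁷ / 4.905×10⁻⁶ = 0.17.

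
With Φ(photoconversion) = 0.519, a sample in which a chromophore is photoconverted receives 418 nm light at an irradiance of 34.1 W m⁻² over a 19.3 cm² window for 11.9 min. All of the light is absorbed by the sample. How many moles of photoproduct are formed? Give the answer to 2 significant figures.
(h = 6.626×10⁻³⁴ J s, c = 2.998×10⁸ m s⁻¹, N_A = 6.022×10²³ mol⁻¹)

Photon energy at 418 nm: hc/λ = (6.626×10⁻³⁴)(2.998×10⁸)/(418×10⁻⁹) = 4.752×10⁻¹⁹ J.
Energy delivered: (34.1 W m⁻²)(19.3×10⁻⁴ m²)(714 s) = 46.99 J.
Photons incident: 46.99 / 4.752×10⁻¹⁹ = 9.888×10¹⁹, i.e. 9.888×10¹⁹/6.022×10²³ = 1.642×10⁻⁴ mol.
Product: Φ × n_abs = 0.519 × 1.642×10⁻⁴ = 8.522×10⁻⁵ mol.

8.5×10⁻⁵ mol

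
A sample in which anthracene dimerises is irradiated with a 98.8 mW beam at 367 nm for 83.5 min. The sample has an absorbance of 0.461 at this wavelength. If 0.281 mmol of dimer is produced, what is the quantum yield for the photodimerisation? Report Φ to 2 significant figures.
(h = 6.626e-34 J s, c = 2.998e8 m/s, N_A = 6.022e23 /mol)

Φ = 0.28

Product: 0.281 mmol = 2.81e-4 mol.
Photon energy at 367 nm: hc/λ = (6.626e-34)(2.998e8)/(367e-9) = 5.413e-19 J.
Energy delivered: (98.8 mW)(5010 s) = 495.0 J.
Photons incident: 495.0 / 5.413e-19 = 9.145e20, i.e. 9.145e20/6.022e23 = 0.001519 mol.
Fraction absorbed: 1 − 10^(−0.461) = 0.6541.
Photons absorbed: 0.6541 × 0.001519 = 9.936e-4 mol.
Φ = 2.81e-4 mol / 9.936e-4 mol photons = 0.28.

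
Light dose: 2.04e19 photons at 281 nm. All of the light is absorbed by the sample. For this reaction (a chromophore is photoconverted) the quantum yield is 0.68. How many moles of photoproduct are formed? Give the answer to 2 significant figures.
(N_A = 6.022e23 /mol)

Moles of photons: 2.04e19 / 6.022e23 = 3.388e-5 mol.
Product: Φ × n_abs = 0.68 × 3.388e-5 = 2.304e-5 mol.

2.3e-5 mol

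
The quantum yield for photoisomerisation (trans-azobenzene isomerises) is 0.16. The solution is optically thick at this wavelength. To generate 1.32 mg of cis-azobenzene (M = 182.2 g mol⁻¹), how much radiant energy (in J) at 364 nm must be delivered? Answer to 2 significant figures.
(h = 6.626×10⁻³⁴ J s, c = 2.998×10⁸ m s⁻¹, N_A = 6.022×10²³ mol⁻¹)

15 J

Product: 1.32 mg / 182.2 g mol⁻¹ = 7.245×10⁻⁶ mol.
Photons that must be absorbed: 7.245×10⁻⁶ / 0.16 = 4.528×10⁻⁵ mol.
Photon energy: hc/λ = 5.457×10⁻¹⁹ J; per mole, 3.286×10⁵ J mol⁻¹.
Energy required: 4.528×10⁻⁵ × 3.286×10⁵ = 15 J.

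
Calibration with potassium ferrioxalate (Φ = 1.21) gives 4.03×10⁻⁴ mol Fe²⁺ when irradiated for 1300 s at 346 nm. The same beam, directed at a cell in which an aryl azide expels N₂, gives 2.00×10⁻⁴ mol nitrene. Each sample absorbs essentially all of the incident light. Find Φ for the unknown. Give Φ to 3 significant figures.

Φ = 0.600

Photons absorbed by the actinometer: 4.03×10⁻⁴ / 1.21 = 3.331×10⁻⁴ mol.
Φ(unknown) = 2.00×10⁻⁴ / 3.331×10⁻⁴ = 0.600.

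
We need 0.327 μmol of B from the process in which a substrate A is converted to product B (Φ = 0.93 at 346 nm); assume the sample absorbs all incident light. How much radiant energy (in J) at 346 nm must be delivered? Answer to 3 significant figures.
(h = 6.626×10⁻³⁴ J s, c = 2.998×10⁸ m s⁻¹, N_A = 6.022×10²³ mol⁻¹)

0.122 J

Product: 0.327 μmol = 3.27×10⁻⁷ mol.
Photons that must be absorbed: 3.27×10⁻⁷ / 0.93 = 3.516×10⁻⁷ mol.
Photon energy: hc/λ = 5.741×10⁻¹⁹ J; per mole, 3.457×10⁵ J mol⁻¹.
Energy required: 3.516×10⁻⁷ × 3.457×10⁵ = 0.122 J.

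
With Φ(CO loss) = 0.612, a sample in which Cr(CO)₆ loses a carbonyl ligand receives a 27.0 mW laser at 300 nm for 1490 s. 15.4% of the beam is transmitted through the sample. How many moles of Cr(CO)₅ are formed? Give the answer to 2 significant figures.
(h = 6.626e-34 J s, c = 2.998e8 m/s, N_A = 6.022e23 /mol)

5.2e-5 mol

Photon energy at 300 nm: hc/λ = (6.626e-34)(2.998e8)/(300e-9) = 6.622e-19 J.
Energy delivered: (27.0 mW)(1490 s) = 40.23 J.
Photons incident: 40.23 / 6.622e-19 = 6.075e19, i.e. 6.075e19/6.022e23 = 1.009e-4 mol.
Fraction absorbed: 1 − 15.4/100 = 0.8460.
Photons absorbed: 0.8460 × 1.009e-4 = 8.536e-5 mol.
Product: Φ × n_abs = 0.612 × 8.536e-5 = 5.224e-5 mol.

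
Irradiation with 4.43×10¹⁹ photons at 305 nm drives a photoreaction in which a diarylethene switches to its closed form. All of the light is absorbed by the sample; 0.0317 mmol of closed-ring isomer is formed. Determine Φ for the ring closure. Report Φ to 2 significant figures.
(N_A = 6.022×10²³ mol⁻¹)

Product: 0.0317 mmol = 3.17×10⁻⁵ mol.
Moles of photons: 4.43×10¹⁹ / 6.022×10²³ = 7.356×10⁻⁵ mol.
Φ = 3.17×10⁻⁵ mol / 7.356×10⁻⁵ mol photons = 0.43.

Φ = 0.43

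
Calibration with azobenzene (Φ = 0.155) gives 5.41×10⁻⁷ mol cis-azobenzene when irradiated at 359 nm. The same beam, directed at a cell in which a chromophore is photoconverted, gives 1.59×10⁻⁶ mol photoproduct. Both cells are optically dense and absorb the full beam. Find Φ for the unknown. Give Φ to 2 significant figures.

Photons absorbed by the actinometer: 5.41×10⁻⁷ / 0.155 = 3.490×10⁻⁶ mol.
Φ(unknown) = 1.59×10⁻⁶ / 3.490×10⁻⁶ = 0.46.

Φ = 0.46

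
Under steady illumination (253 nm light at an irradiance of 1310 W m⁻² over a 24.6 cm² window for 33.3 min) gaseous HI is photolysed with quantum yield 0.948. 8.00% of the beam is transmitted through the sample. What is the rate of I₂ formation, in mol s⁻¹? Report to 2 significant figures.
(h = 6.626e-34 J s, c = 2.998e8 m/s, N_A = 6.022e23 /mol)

Photon energy at 253 nm: hc/λ = (6.626e-34)(2.998e8)/(253e-9) = 7.852e-19 J.
Energy delivered: (1310 W m⁻²)(24.6e-4 m²)(1998 s) = 6439 J.
Photons incident: 6439 / 7.852e-19 = 8.200e21, i.e. 8.200e21/6.022e23 = 0.01362 mol.
Fraction absorbed: 1 − 8.00/100 = 0.9200.
Photons absorbed: 0.9200 × 0.01362 = 0.01253 mol.
Product formed: 0.948 × 0.01253 = 0.01188 mol.
Rate: 0.01188 / 1998 s = 5.9e-6 mol s⁻¹.

5.9e-6 mol s⁻¹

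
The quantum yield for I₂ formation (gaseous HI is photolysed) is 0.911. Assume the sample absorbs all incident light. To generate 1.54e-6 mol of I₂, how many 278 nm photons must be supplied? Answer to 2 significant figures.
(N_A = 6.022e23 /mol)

Photons that must be absorbed: 1.54e-6 / 0.911 = 1.690e-6 mol.
Photon count: 1.690e-6 × 6.022e23 = 1.0e18.

1.0e18 photons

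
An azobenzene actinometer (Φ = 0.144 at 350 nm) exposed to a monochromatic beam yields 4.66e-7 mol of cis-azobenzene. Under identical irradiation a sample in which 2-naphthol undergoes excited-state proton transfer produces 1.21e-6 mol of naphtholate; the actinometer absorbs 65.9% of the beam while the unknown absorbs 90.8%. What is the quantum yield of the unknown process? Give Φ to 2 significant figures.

Photons absorbed by the actinometer: 4.66e-7 / 0.144 = 3.236e-6 mol.
Incident flux: 3.236e-6 / 0.659 = 4.910e-6 einstein.
Absorbed by unknown: 0.908 × 4.910e-6 = 4.458e-6 mol.
Φ(unknown) = 1.21e-6 / 4.458e-6 = 0.27.

Φ = 0.27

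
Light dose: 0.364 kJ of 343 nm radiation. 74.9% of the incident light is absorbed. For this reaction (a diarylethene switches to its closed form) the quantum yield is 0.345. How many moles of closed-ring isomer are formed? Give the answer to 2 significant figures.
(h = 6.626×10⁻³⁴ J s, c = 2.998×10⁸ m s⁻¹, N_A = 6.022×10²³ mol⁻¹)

2.7×10⁻⁴ mol

Photon energy at 343 nm: hc/λ = (6.626×10⁻³⁴)(2.998×10⁸)/(343×10⁻⁹) = 5.791×10⁻¹⁹ J.
Incident energy: 0.364 kJ = 364 J.
Photons incident: 364 / 5.791×10⁻¹⁹ = 6.286×10²⁰, i.e. 6.286×10²⁰/6.022×10²³ = 0.001044 mol.
Photons absorbed: 0.749 × 0.001044 = 7.820×10⁻⁴ mol.
Product: Φ × n_abs = 0.345 × 7.820×10⁻⁴ = 2.698×10⁻⁴ mol.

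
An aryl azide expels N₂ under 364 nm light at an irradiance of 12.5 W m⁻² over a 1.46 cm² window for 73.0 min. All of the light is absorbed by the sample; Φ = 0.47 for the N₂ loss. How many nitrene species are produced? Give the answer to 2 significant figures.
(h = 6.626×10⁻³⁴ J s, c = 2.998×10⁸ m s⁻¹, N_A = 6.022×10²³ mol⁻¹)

Photon energy at 364 nm: hc/λ = (6.626×10⁻³⁴)(2.998×10⁸)/(364×10⁻⁹) = 5.457×10⁻¹⁹ J.
Energy delivered: (12.5 W m⁻²)(1.46×10⁻⁴ m²)(4380 s) = 7.994 J.
Photons incident: 7.994 / 5.457×10⁻¹⁹ = 1.465×10¹⁹, i.e. 1.465×10¹⁹/6.022×10²³ = 2.433×10⁻⁵ mol.
Product: Φ × n_abs = 0.47 × 2.433×10⁻⁵ = 1.144×10⁻⁵ mol.
As a count: 1.144×10⁻⁵ × 6.022×10²³ = 6.9×10¹⁸.

6.9×10¹⁸ species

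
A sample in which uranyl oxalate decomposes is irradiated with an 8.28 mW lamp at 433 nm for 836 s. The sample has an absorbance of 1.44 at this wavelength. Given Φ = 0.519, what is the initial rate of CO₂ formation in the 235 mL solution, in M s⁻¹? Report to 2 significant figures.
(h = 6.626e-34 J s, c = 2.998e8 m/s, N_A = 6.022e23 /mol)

6.4e-8 M s⁻¹

Photon energy at 433 nm: hc/λ = (6.626e-34)(2.998e8)/(433e-9) = 4.588e-19 J.
Energy delivered: (8.28 mW)(836 s) = 6.922 J.
Photons incident: 6.922 / 4.588e-19 = 1.509e19, i.e. 1.509e19/6.022e23 = 2.506e-5 mol.
Fraction absorbed: 1 − 10^(−1.44) = 0.9637.
Photons absorbed: 0.9637 × 2.506e-5 = 2.415e-5 mol.
Product formed: 0.519 × 2.415e-5 = 1.253e-5 mol.
Rate: 1.253e-5 mol / (836 s × 0.235 L) = 6.4e-8 M s⁻¹.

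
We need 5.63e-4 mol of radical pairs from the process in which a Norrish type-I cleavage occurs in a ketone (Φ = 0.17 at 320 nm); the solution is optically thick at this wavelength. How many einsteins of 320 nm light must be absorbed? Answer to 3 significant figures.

Photons that must be absorbed: 5.63e-4 / 0.17 = 0.003312 mol.

0.00331 einstein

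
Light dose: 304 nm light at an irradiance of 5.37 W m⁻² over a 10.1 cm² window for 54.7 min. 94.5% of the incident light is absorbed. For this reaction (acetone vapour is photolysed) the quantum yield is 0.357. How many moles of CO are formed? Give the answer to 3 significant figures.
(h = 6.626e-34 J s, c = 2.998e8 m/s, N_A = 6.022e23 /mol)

1.53e-5 mol

Photon energy at 304 nm: hc/λ = (6.626e-34)(2.998e8)/(304e-9) = 6.534e-19 J.
Energy delivered: (5.37 W m⁻²)(10.1e-4 m²)(3282 s) = 17.80 J.
Photons incident: 17.80 / 6.534e-19 = 2.724e19, i.e. 2.724e19/6.022e23 = 4.523e-5 mol.
Photons absorbed: 0.945 × 4.523e-5 = 4.274e-5 mol.
Product: Φ × n_abs = 0.357 × 4.274e-5 = 1.526e-5 mol.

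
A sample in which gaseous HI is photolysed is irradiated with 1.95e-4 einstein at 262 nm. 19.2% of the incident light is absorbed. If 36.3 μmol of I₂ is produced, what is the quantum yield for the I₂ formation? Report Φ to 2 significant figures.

Φ = 0.97

Product: 36.3 μmol = 3.63e-5 mol.
Photons absorbed: 0.192 × 1.95e-4 = 3.744e-5 mol.
Φ = 3.63e-5 mol / 3.744e-5 mol photons = 0.97.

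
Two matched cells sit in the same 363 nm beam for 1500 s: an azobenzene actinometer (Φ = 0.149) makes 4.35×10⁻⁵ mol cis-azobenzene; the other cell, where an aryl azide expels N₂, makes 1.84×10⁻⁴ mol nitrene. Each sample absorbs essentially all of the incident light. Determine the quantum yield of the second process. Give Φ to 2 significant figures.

Photons absorbed by the actinometer: 4.35×10⁻⁵ / 0.149 = 2.919×10⁻⁴ mol.
Φ(unknown) = 1.84×10⁻⁴ / 2.919×10⁻⁴ = 0.63.

Φ = 0.63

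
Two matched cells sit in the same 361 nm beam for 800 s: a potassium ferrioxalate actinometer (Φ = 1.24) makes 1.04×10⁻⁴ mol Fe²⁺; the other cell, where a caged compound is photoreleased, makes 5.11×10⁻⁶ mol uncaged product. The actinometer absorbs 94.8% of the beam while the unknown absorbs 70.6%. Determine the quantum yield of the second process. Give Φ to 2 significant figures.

Φ = 0.082

Photons absorbed by the actinometer: 1.04×10⁻⁴ / 1.24 = 8.387×10⁻⁵ mol.
Incident flux: 8.387×10⁻⁵ / 0.948 = 8.847×10⁻⁵ einstein.
Absorbed by unknown: 0.706 × 8.847×10⁻⁵ = 6.246×10⁻⁵ mol.
Φ(unknown) = 5.11×10⁻⁶ / 6.246×10⁻⁵ = 0.082.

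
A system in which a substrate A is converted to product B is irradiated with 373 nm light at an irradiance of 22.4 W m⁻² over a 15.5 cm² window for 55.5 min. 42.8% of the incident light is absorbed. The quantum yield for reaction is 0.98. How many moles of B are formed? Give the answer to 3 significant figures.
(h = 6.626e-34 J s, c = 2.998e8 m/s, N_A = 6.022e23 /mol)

Photon energy at 373 nm: hc/λ = (6.626e-34)(2.998e8)/(373e-9) = 5.326e-19 J.
Energy delivered: (22.4 W m⁻²)(15.5e-4 m²)(3330 s) = 115.6 J.
Photons incident: 115.6 / 5.326e-19 = 2.170e20, i.e. 2.170e20/6.022e23 = 3.603e-4 mol.
Photons absorbed: 0.428 × 3.603e-4 = 1.542e-4 mol.
Product: Φ × n_abs = 0.98 × 1.542e-4 = 1.511e-4 mol.

1.51e-4 mol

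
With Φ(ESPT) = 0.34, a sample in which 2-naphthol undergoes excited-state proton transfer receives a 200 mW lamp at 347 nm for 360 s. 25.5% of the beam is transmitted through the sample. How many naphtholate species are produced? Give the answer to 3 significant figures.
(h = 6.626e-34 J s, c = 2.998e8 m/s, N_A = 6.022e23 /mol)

Photon energy at 347 nm: hc/λ = (6.626e-34)(2.998e8)/(347e-9) = 5.725e-19 J.
Energy delivered: (200 mW)(360 s) = 72.00 J.
Photons incident: 72.00 / 5.725e-19 = 1.258e20, i.e. 1.258e20/6.022e23 = 2.089e-4 mol.
Fraction absorbed: 1 − 25.5/100 = 0.7450.
Photons absorbed: 0.7450 × 2.089e-4 = 1.556e-4 mol.
Product: Φ × n_abs = 0.34 × 1.556e-4 = 5.290e-5 mol.
As a count: 5.290e-5 × 6.022e23 = 3.19e19.

3.19e19 species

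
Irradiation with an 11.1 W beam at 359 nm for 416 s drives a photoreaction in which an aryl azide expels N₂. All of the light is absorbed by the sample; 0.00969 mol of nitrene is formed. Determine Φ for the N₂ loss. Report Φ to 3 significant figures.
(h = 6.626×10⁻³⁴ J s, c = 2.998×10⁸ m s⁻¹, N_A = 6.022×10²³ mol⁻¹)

Φ = 0.699

Photon energy at 359 nm: hc/λ = (6.626×10⁻³⁴)(2.998×10⁸)/(359×10⁻⁹) = 5.533×10⁻¹⁹ J.
Energy delivered: (11.1 W)(416 s) = 4618 J.
Photons incident: 4618 / 5.533×10⁻¹⁹ = 8.346×10²¹, i.e. 8.346×10²¹/6.022×10²³ = 0.01386 mol.
Φ = 0.00969 mol / 0.01386 mol photons = 0.699.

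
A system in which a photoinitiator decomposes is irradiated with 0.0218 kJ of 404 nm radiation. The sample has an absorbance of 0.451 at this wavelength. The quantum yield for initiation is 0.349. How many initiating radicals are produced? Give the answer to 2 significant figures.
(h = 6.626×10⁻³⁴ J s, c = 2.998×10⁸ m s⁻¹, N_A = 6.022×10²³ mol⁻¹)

Photon energy at 404 nm: hc/λ = (6.626×10⁻³⁴)(2.998×10⁸)/(404×10⁻⁹) = 4.917×10⁻¹⁹ J.
Incident energy: 0.0218 kJ = 21.8 J.
Photons incident: 21.8 / 4.917×10⁻¹⁹ = 4.434×10¹⁹, i.e. 4.434×10¹⁹/6.022×10²³ = 7.363×10⁻⁵ mol.
Fraction absorbed: 1 − 10^(−0.451) = 0.6460.
Photons absorbed: 0.6460 × 7.363×10⁻⁵ = 4.756×10⁻⁵ mol.
Product: Φ × n_abs = 0.349 × 4.756×10⁻⁵ = 1.660×10⁻⁵ mol.
As a count: 1.660×10⁻⁵ × 6.022×10²³ = 1.0×10¹⁹.

1.0×10¹⁹ initiating radicals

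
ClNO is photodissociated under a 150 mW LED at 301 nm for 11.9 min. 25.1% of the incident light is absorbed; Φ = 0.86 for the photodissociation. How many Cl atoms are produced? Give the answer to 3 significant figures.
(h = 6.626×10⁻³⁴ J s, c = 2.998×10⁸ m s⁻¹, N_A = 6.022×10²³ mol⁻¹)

3.50×10¹⁹ atoms

Photon energy at 301 nm: hc/λ = (6.626×10⁻³⁴)(2.998×10⁸)/(301×10⁻⁹) = 6.600×10⁻¹⁹ J.
Energy delivered: (150 mW)(714 s) = 107.1 J.
Photons incident: 107.1 / 6.600×10⁻¹⁹ = 1.623×10²⁰, i.e. 1.623×10²⁰/6.022×10²³ = 2.695×10⁻⁴ mol.
Photons absorbed: 0.251 × 2.695×10⁻⁴ = 6.764×10⁻⁵ mol.
Product: Φ × n_abs = 0.86 × 6.764×10⁻⁵ = 5.817×10⁻⁵ mol.
As a count: 5.817×10⁻⁵ × 6.022×10²³ = 3.50×10¹⁹.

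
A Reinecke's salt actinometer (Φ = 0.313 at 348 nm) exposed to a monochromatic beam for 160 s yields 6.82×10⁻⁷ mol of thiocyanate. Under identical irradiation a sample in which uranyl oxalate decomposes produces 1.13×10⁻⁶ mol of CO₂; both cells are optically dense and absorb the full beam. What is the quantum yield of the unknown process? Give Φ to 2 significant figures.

Φ = 0.52

Photons absorbed by the actinometer: 6.82×10⁻⁷ / 0.313 = 2.179×10⁻⁶ mol.
Φ(unknown) = 1.13×10⁻⁶ / 2.179×10⁻⁶ = 0.52.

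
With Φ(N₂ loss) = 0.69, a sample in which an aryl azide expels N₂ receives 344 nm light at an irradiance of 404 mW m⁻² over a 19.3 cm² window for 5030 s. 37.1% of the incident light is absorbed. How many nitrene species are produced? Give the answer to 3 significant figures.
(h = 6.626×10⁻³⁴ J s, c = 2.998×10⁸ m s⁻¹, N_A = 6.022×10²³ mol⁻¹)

Photon energy at 344 nm: hc/λ = (6.626×10⁻³⁴)(2.998×10⁸)/(344×10⁻⁹) = 5.775×10⁻¹⁹ J.
Energy delivered: (404 mW m⁻²)(19.3×10⁻⁴ m²)(5030 s) = 3.922 J.
Photons incident: 3.922 / 5.775×10⁻¹⁹ = 6.791×10¹⁸, i.e. 6.791×10¹⁸/6.022×10²³ = 1.128×10⁻⁵ mol.
Photons absorbed: 0.371 × 1.128×10⁻⁵ = 4.185×10⁻⁶ mol.
Product: Φ × n_abs = 0.69 × 4.185×10⁻⁶ = 2.888×10⁻⁶ mol.
As a count: 2.888×10⁻⁶ × 6.022×10²³ = 1.74×10¹⁸.

1.74×10¹⁸ species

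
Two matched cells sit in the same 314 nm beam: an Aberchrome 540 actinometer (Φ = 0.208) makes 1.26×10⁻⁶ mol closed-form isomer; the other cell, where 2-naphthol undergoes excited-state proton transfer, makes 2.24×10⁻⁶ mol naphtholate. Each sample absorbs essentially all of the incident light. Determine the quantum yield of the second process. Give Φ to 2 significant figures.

Φ = 0.37

Photons absorbed by the actinometer: 1.26×10⁻⁶ / 0.208 = 6.058×10⁻⁶ mol.
Φ(unknown) = 2.24×10⁻⁶ / 6.058×10⁻⁶ = 0.37.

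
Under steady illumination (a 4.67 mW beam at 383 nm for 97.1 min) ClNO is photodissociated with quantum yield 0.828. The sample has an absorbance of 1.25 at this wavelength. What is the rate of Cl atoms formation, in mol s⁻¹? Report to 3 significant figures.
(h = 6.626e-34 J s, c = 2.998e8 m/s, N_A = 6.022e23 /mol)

Photon energy at 383 nm: hc/λ = (6.626e-34)(2.998e8)/(383e-9) = 5.187e-19 J.
Energy delivered: (4.67 mW)(5826 s) = 27.21 J.
Photons incident: 27.21 / 5.187e-19 = 5.246e19, i.e. 5.246e19/6.022e23 = 8.711e-5 mol.
Fraction absorbed: 1 − 10^(−1.25) = 0.9438.
Photons absorbed: 0.9438 × 8.711e-5 = 8.221e-5 mol.
Product formed: 0.828 × 8.221e-5 = 6.807e-5 mol.
Rate: 6.807e-5 / 5826 s = 1.17e-8 mol s⁻¹.

1.17e-8 mol s⁻¹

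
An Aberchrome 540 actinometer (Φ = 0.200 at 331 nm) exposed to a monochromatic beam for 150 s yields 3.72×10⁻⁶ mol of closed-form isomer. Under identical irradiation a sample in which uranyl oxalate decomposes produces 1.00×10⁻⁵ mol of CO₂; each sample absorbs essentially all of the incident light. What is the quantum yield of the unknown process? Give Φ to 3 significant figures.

Photons absorbed by the actinometer: 3.72×10⁻⁶ / 0.200 = 1.860×10⁻⁵ mol.
Φ(unknown) = 1.00×10⁻⁵ / 1.860×10⁻⁵ = 0.538.

Φ = 0.538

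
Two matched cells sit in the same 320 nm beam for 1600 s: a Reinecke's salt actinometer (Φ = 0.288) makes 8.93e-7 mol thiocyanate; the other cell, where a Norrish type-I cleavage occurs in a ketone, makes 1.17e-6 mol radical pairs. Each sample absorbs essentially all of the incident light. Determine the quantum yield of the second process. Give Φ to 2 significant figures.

Photons absorbed by the actinometer: 8.93e-7 / 0.288 = 3.101e-6 mol.
Φ(unknown) = 1.17e-6 / 3.101e-6 = 0.38.

Φ = 0.38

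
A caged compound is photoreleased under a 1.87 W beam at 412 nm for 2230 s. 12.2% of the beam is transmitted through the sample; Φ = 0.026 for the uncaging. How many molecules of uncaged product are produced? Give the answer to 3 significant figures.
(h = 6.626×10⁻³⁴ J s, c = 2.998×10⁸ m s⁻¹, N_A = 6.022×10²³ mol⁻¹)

1.97×10²⁰ molecules

Photon energy at 412 nm: hc/λ = (6.626×10⁻³⁴)(2.998×10⁸)/(412×10⁻⁹) = 4.822×10⁻¹⁹ J.
Energy delivered: (1.87 W)(2230 s) = 4170 J.
Photons incident: 4170 / 4.822×10⁻¹⁹ = 8.648×10²¹, i.e. 8.648×10²¹/6.022×10²³ = 0.01436 mol.
Fraction absorbed: 1 − 12.2/100 = 0.8780.
Photons absorbed: 0.8780 × 0.01436 = 0.01261 mol.
Product: Φ × n_abs = 0.026 × 0.01261 = 3.279×10⁻⁴ mol.
As a count: 3.279×10⁻⁴ × 6.022×10²³ = 1.97×10²⁰.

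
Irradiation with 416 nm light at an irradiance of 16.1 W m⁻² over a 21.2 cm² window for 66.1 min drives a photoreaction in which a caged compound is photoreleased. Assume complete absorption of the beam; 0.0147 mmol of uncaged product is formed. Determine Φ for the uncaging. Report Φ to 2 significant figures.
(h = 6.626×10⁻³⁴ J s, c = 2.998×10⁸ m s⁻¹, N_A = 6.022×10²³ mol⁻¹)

Φ = 0.031

Product: 0.0147 mmol = 1.47×10⁻⁵ mol.
Photon energy at 416 nm: hc/λ = (6.626×10⁻³⁴)(2.998×10⁸)/(416×10⁻⁹) = 4.775×10⁻¹⁹ J.
Energy delivered: (16.1 W m⁻²)(21.2×10⁻⁴ m²)(3966 s) = 135.4 J.
Photons incident: 135.4 / 4.775×10⁻¹⁹ = 2.836×10²⁰, i.e. 2.836×10²⁰/6.022×10²³ = 4.709×10⁻⁴ mol.
Φ = 1.47×10⁻⁵ mol / 4.709×10⁻⁴ mol photons = 0.031.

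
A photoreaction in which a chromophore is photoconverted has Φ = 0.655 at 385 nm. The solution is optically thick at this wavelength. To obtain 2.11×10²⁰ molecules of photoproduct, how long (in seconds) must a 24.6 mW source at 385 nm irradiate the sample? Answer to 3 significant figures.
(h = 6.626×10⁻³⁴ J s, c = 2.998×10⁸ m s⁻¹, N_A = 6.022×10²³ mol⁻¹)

Product: 2.11×10²⁰ / 6.022×10²³ = 3.504×10⁻⁴ mol.
Photons that must be absorbed: 3.504×10⁻⁴ / 0.655 = 5.350×10⁻⁴ mol.
Photon energy: hc/λ = 5.160×10⁻¹⁹ J; per mole, 3.107×10⁵ J mol⁻¹.
Energy required: 5.350×10⁻⁴ × 3.107×10⁵ = 166.2 J.
Time: 166.2 J / 0.0246 W = 6760 s.

t ≈ 6760 s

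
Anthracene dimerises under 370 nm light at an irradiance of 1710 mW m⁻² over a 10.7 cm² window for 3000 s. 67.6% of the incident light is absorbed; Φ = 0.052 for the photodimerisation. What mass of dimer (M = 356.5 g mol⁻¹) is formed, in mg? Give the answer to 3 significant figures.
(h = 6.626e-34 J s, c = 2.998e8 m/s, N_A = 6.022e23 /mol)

Photon energy at 370 nm: hc/λ = (6.626e-34)(2.998e8)/(370e-9) = 5.369e-19 J.
Energy delivered: (1710 mW m⁻²)(10.7e-4 m²)(3000 s) = 5.489 J.
Photons incident: 5.489 / 5.369e-19 = 1.022e19, i.e. 1.022e19/6.022e23 = 1.697e-5 mol.
Photons absorbed: 0.676 × 1.697e-5 = 1.147e-5 mol.
Product: Φ × n_abs = 0.052 × 1.147e-5 = 5.964e-7 mol.
Mass: 5.964e-7 × 356.5 = 2.126e-4 g = 0.213 mg.

0.213 mg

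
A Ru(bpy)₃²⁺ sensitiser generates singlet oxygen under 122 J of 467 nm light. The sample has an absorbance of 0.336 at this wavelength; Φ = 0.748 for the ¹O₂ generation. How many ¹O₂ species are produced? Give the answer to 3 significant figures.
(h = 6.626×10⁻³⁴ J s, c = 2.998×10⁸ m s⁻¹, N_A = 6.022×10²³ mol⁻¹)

Photon energy at 467 nm: hc/λ = (6.626×10⁻³⁴)(2.998×10⁸)/(467×10⁻⁹) = 4.254×10⁻¹⁹ J.
Photons incident: 122 / 4.254×10⁻¹⁹ = 2.868×10²⁰, i.e. 2.868×10²⁰/6.022×10²³ = 4.763×10⁻⁴ mol.
Fraction absorbed: 1 − 10^(−0.336) = 0.5387.
Photons absorbed: 0.5387 × 4.763×10⁻⁴ = 2.566×10⁻⁴ mol.
Product: Φ × n_abs = 0.748 × 2.566×10⁻⁴ = 1.919×10⁻⁴ mol.
As a count: 1.919×10⁻⁴ × 6.022×10²³ = 1.16×10²⁰.

1.16×10²⁰ species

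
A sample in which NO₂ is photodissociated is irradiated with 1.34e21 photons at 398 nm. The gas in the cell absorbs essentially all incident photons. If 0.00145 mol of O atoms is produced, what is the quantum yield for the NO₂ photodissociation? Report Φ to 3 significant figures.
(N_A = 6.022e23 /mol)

Φ = 0.652

Moles of photons: 1.34e21 / 6.022e23 = 0.002225 mol.
Φ = 0.00145 mol / 0.002225 mol photons = 0.652.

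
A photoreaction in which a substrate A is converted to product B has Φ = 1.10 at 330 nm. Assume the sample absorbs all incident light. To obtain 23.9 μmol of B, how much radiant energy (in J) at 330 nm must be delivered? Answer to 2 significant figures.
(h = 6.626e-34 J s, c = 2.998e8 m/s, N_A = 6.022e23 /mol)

7.9 J

Product: 23.9 μmol = 2.39e-5 mol.
Photons that must be absorbed: 2.39e-5 / 1.10 = 2.173e-5 mol.
Photon energy: hc/λ = 6.020e-19 J; per mole, 3.625e5 J mol⁻¹.
Energy required: 2.173e-5 × 3.625e5 = 7.9 J.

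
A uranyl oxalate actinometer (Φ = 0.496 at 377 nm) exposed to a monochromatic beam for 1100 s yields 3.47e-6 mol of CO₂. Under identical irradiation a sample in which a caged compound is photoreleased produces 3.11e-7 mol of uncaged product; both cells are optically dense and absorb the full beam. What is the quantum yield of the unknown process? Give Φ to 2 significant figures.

Φ = 0.044

Photons absorbed by the actinometer: 3.47e-6 / 0.496 = 6.996e-6 mol.
Φ(unknown) = 3.11e-7 / 6.996e-6 = 0.044.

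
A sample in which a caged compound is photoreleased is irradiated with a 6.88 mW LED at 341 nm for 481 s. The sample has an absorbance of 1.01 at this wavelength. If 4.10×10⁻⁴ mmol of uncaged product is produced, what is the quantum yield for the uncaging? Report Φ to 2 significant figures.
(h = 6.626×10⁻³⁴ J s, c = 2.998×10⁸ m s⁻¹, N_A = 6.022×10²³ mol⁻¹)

Φ = 0.048

Product: 4.10×10⁻⁴ mmol = 4.10×10⁻⁷ mol.
Photon energy at 341 nm: hc/λ = (6.626×10⁻³⁴)(2.998×10⁸)/(341×10⁻⁹) = 5.825×10⁻¹⁹ J.
Energy delivered: (6.88 mW)(481 s) = 3.309 J.
Photons incident: 3.309 / 5.825×10⁻¹⁹ = 5.681×10¹⁸, i.e. 5.681×10¹⁸/6.022×10²³ = 9.434×10⁻⁶ mol.
Fraction absorbed: 1 − 10^(−1.01) = 0.9023.
Photons absorbed: 0.9023 × 9.434×10⁻⁶ = 8.512×10⁻⁶ mol.
Φ = 4.10×10⁻⁷ mol / 8.512×10⁻⁶ mol photons = 0.048.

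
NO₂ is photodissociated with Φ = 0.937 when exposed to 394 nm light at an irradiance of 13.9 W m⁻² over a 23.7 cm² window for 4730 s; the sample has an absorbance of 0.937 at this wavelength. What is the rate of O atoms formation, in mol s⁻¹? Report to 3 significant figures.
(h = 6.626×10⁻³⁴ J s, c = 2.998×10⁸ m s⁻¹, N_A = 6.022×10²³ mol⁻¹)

8.99×10⁻⁸ mol s⁻¹

Photon energy at 394 nm: hc/λ = (6.626×10⁻³⁴)(2.998×10⁸)/(394×10⁻⁹) = 5.042×10⁻¹⁹ J.
Energy delivered: (13.9 W m⁻²)(23.7×10⁻⁴ m²)(4730 s) = 155.8 J.
Photons incident: 155.8 / 5.042×10⁻¹⁹ = 3.090×10²⁰, i.e. 3.090×10²⁰/6.022×10²³ = 5.131×10⁻⁴ mol.
Fraction absorbed: 1 − 10^(−0.937) = 0.8844.
Photons absorbed: 0.8844 × 5.131×10⁻⁴ = 4.538×10⁻⁴ mol.
Product formed: 0.937 × 4.538×10⁻⁴ = 4.252×10⁻⁴ mol.
Rate: 4.252×10⁻⁴ / 4730 s = 8.99×10⁻⁸ mol s⁻¹.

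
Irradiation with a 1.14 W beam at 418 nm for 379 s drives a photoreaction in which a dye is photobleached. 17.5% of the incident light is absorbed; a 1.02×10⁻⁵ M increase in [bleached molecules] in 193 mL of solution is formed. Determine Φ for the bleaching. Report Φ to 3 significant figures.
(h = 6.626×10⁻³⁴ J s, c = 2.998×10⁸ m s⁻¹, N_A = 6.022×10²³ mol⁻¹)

Φ = 0.00745

Product: (1.02×10⁻⁵ M)(0.193 L) = 1.969×10⁻⁶ mol.
Photon energy at 418 nm: hc/λ = (6.626×10⁻³⁴)(2.998×10⁸)/(418×10⁻⁹) = 4.752×10⁻¹⁹ J.
Energy delivered: (1.14 W)(379 s) = 432.1 J.
Photons incident: 432.1 / 4.752×10⁻¹⁹ = 9.093×10²⁰, i.e. 9.093×10²⁰/6.022×10²³ = 0.001510 mol.
Photons absorbed: 0.175 × 0.001510 = 2.643×10⁻⁴ mol.
Φ = 1.969×10⁻⁶ mol / 2.643×10⁻⁴ mol photons = 0.00745.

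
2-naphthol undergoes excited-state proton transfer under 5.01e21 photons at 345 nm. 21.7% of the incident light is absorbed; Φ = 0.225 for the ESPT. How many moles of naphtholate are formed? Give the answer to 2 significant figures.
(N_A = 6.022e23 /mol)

Moles of photons: 5.01e21 / 6.022e23 = 0.008319 mol.
Photons absorbed: 0.217 × 0.008319 = 0.001805 mol.
Product: Φ × n_abs = 0.225 × 0.001805 = 4.061e-4 mol.

4.1e-4 mol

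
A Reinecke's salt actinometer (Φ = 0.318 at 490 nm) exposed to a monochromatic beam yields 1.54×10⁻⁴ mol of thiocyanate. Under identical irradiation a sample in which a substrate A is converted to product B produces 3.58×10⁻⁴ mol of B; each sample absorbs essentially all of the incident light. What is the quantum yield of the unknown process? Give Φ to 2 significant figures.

Photons absorbed by the actinometer: 1.54×10⁻⁴ / 0.318 = 4.843×10⁻⁴ mol.
Φ(unknown) = 3.58×10⁻⁴ / 4.843×10⁻⁴ = 0.74.

Φ = 0.74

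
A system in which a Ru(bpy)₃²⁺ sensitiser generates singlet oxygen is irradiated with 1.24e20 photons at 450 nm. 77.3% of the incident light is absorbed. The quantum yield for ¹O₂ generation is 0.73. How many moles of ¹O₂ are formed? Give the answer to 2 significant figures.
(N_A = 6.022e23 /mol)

Moles of photons: 1.24e20 / 6.022e23 = 2.059e-4 mol.
Photons absorbed: 0.773 × 2.059e-4 = 1.592e-4 mol.
Product: Φ × n_abs = 0.73 × 1.592e-4 = 1.162e-4 mol.

1.2e-4 mol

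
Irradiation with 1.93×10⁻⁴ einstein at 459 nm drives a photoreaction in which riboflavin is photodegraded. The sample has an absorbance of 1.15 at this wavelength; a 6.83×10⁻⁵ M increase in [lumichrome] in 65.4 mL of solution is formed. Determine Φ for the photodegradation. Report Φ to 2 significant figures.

Product: (6.83×10⁻⁵ M)(0.0654 L) = 4.467×10⁻⁶ mol.
Fraction absorbed: 1 − 10^(−1.15) = 0.9292.
Photons absorbed: 0.9292 × 1.93×10⁻⁴ = 1.793×10⁻⁴ mol.
Φ = 4.467×10⁻⁶ mol / 1.793×10⁻⁴ mol photons = 0.025.

Φ = 0.025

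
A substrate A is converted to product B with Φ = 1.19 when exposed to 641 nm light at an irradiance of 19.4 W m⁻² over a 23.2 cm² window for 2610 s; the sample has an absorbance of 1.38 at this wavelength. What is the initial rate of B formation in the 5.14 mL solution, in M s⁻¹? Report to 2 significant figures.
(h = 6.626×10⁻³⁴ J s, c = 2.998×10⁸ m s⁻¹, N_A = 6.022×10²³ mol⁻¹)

Photon energy at 641 nm: hc/λ = (6.626×10⁻³⁴)(2.998×10⁸)/(641×10⁻⁹) = 3.099×10⁻¹⁹ J.
Energy delivered: (19.4 W m⁻²)(23.2×10⁻⁴ m²)(2610 s) = 117.5 J.
Photons incident: 117.5 / 3.099×10⁻¹⁹ = 3.792×10²⁰, i.e. 3.792×10²⁰/6.022×10²³ = 6.297×10⁻⁴ mol.
Fraction absorbed: 1 − 10^(−1.38) = 0.9583.
Photons absorbed: 0.9583 × 6.297×10⁻⁴ = 6.034×10⁻⁴ mol.
Product formed: 1.19 × 6.034×10⁻⁴ = 7.180×10⁻⁴ mol.
Rate: 7.180×10⁻⁴ mol / (2610 s × 0.00514 L) = 5.4×10⁻⁵ M s⁻¹.

5.4×10⁻⁵ M s⁻¹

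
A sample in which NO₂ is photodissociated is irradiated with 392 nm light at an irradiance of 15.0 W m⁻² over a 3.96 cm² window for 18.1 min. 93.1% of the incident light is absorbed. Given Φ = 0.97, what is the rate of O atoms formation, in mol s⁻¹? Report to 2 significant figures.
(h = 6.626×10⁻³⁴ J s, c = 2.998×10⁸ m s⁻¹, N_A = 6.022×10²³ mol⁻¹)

Photon energy at 392 nm: hc/λ = (6.626×10⁻³⁴)(2.998×10⁸)/(392×10⁻⁹) = 5.068×10⁻¹⁹ J.
Energy delivered: (15.0 W m⁻²)(3.96×10⁻⁴ m²)(1086 s) = 6.451 J.
Photons incident: 6.451 / 5.068×10⁻¹⁹ = 1.273×10¹⁹, i.e. 1.273×10¹⁹/6.022×10²³ = 2.114×10⁻⁵ mol.
Photons absorbed: 0.931 × 2.114×10⁻⁵ = 1.968×10⁻⁵ mol.
Product formed: 0.97 × 1.968×10⁻⁵ = 1.909×10⁻⁵ mol.
Rate: 1.909×10⁻⁵ / 1086 s = 1.8×10⁻⁸ mol s⁻¹.

1.8×10⁻⁸ mol s⁻¹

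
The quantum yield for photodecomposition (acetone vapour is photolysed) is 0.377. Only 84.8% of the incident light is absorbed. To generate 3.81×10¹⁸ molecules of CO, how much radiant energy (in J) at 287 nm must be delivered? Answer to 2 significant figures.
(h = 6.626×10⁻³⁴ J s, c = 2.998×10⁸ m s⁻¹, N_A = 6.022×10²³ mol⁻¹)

Product: 3.81×10¹⁸ / 6.022×10²³ = 6.327×10⁻⁶ mol.
Photons that must be absorbed: 6.327×10⁻⁶ / 0.377 = 1.678×10⁻⁵ mol.
Incident photons needed: 1.678×10⁻⁵ / 0.848 = 1.979×10⁻⁵ mol.
Photon energy: hc/λ = 6.922×10⁻¹⁹ J; per mole, 4.168×10⁵ J mol⁻¹.
Energy required: 1.979×10⁻⁵ × 4.168×10⁵ = 8.2 J.

8.2 J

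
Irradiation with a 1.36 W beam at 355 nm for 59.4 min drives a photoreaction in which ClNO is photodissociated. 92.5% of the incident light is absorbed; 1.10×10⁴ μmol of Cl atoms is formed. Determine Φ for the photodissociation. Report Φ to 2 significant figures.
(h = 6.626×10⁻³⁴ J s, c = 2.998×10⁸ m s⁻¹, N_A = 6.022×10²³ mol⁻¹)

Φ = 0.83

Product: 1.10×10⁴ μmol = 0.0110 mol.
Photon energy at 355 nm: hc/λ = (6.626×10⁻³⁴)(2.998×10⁸)/(355×10⁻⁹) = 5.596×10⁻¹⁹ J.
Energy delivered: (1.36 W)(3564 s) = 4847 J.
Photons incident: 4847 / 5.596×10⁻¹⁹ = 8.662×10²¹, i.e. 8.662×10²¹/6.022×10²³ = 0.01438 mol.
Photons absorbed: 0.925 × 0.01438 = 0.01330 mol.
Φ = 0.0110 mol / 0.01330 mol photons = 0.83.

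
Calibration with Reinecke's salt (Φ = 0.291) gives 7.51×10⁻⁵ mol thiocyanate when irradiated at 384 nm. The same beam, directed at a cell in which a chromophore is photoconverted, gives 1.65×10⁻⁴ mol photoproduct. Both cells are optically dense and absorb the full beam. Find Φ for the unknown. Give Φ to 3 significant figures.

Photons absorbed by the actinometer: 7.51×10⁻⁵ / 0.291 = 2.581×10⁻⁴ mol.
Φ(unknown) = 1.65×10⁻⁴ / 2.581×10⁻⁴ = 0.639.

Φ = 0.639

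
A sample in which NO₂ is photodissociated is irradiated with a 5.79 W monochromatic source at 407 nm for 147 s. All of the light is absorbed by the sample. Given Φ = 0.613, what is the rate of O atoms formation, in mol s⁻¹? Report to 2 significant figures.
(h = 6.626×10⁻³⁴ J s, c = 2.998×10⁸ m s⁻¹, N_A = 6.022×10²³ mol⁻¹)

Photon energy at 407 nm: hc/λ = (6.626×10⁻³⁴)(2.998×10⁸)/(407×10⁻⁹) = 4.881×10⁻¹⁹ J.
Energy delivered: (5.79 W)(147 s) = 851.1 J.
Photons incident: 851.1 / 4.881×10⁻¹⁹ = 1.744×10²¹, i.e. 1.744×10²¹/6.022×10²³ = 0.002896 mol.
Product formed: 0.613 × 0.002896 = 0.001775 mol.
Rate: 0.001775 / 147 s = 1.2×10⁻⁵ mol s⁻¹.

1.2×10⁻⁵ mol s⁻¹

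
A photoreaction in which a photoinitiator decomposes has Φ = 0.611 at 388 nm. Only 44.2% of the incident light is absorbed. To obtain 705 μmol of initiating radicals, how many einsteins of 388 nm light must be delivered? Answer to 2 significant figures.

0.0026 einstein

Product: 705 μmol = 7.05×10⁻⁴ mol.
Photons that must be absorbed: 7.05×10⁻⁴ / 0.611 = 0.001154 mol.
Incident photons needed: 0.001154 / 0.442 = 0.002611 mol.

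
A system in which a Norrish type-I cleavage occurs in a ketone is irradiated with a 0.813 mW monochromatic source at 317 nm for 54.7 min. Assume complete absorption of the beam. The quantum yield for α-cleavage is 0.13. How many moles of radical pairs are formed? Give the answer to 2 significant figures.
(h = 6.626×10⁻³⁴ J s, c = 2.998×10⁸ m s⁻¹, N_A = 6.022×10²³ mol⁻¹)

9.2×10⁻⁷ mol

Photon energy at 317 nm: hc/λ = (6.626×10⁻³⁴)(2.998×10⁸)/(317×10⁻⁹) = 6.266×10⁻¹⁹ J.
Energy delivered: (0.813 mW)(3282 s) = 2.668 J.
Photons incident: 2.668 / 6.266×10⁻¹⁹ = 4.258×10¹⁸, i.e. 4.258×10¹⁸/6.022×10²³ = 7.071×10⁻⁶ mol.
Product: Φ × n_abs = 0.13 × 7.071×10⁻⁶ = 9.192×10⁻⁷ mol.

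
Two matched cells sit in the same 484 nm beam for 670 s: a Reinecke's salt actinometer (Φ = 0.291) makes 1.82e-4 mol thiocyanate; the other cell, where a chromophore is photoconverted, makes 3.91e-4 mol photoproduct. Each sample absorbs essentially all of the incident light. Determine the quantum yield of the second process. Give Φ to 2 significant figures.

Photons absorbed by the actinometer: 1.82e-4 / 0.291 = 6.254e-4 mol.
Φ(unknown) = 3.91e-4 / 6.254e-4 = 0.63.

Φ = 0.63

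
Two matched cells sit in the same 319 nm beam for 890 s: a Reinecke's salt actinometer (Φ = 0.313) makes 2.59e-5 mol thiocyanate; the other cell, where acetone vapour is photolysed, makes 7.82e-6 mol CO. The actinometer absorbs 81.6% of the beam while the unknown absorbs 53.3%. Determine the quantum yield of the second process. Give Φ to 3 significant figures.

Φ = 0.145

Photons absorbed by the actinometer: 2.59e-5 / 0.313 = 8.275e-5 mol.
Incident flux: 8.275e-5 / 0.816 = 1.014e-4 einstein.
Absorbed by unknown: 0.533 × 1.014e-4 = 5.405e-5 mol.
Φ(unknown) = 7.82e-6 / 5.405e-5 = 0.145.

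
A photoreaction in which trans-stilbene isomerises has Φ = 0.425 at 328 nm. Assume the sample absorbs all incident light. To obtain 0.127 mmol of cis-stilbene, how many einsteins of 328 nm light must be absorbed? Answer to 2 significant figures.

Product: 0.127 mmol = 1.27×10⁻⁴ mol.
Photons that must be absorbed: 1.27×10⁻⁴ / 0.425 = 2.988×10⁻⁴ mol.

3.0×10⁻⁴ einstein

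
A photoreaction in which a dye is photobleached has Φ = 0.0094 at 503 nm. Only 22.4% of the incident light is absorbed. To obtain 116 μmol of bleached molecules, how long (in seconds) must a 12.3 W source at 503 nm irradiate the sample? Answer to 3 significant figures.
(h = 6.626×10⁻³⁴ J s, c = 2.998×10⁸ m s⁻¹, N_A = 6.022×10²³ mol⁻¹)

Product: 116 μmol = 1.16×10⁻⁴ mol.
Photons that must be absorbed: 1.16×10⁻⁴ / 0.0094 = 0.01234 mol.
Incident photons needed: 0.01234 / 0.224 = 0.05509 mol.
Photon energy: hc/λ = 3.949×10⁻¹⁹ J; per mole, 2.378×10⁵ J mol⁻¹.
Energy required: 0.05509 × 2.378×10⁵ = 1.310×10⁴ J.
Time: 1.310×10⁴ J / 12.3 W = 1070 s.

t ≈ 1070 s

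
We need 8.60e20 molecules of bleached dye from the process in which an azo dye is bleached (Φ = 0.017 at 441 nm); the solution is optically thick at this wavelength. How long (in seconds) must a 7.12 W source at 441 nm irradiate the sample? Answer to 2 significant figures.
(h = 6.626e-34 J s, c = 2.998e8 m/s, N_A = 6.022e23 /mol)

t ≈ 3200 s

Product: 8.60e20 / 6.022e23 = 0.001428 mol.
Photons that must be absorbed: 0.001428 / 0.017 = 0.08400 mol.
Photon energy: hc/λ = 4.504e-19 J; per mole, 2.712e5 J mol⁻¹.
Energy required: 0.08400 × 2.712e5 = 2.278e4 J.
Time: 2.278e4 J / 7.12 W = 3200 s.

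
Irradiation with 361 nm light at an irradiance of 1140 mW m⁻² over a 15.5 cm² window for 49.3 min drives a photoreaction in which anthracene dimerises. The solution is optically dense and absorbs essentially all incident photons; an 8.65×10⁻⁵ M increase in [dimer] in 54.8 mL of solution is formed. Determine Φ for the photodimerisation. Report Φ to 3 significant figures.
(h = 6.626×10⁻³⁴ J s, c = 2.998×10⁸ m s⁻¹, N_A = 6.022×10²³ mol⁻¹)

Product: (8.65×10⁻⁵ M)(0.0548 L) = 4.740×10⁻⁶ mol.
Photon energy at 361 nm: hc/λ = (6.626×10⁻³⁴)(2.998×10⁸)/(361×10⁻⁹) = 5.503×10⁻¹⁹ J.
Energy delivered: (1140 mW m⁻²)(15.5×10⁻⁴ m²)(2958 s) = 5.227 J.
Photons incident: 5.227 / 5.503×10⁻¹⁹ = 9.498×10¹⁸, i.e. 9.498×10¹⁸/6.022×10²³ = 1.577×10⁻⁵ mol.
Φ = 4.740×10⁻⁶ mol / 1.577×10⁻⁵ mol photons = 0.301.

Φ = 0.301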